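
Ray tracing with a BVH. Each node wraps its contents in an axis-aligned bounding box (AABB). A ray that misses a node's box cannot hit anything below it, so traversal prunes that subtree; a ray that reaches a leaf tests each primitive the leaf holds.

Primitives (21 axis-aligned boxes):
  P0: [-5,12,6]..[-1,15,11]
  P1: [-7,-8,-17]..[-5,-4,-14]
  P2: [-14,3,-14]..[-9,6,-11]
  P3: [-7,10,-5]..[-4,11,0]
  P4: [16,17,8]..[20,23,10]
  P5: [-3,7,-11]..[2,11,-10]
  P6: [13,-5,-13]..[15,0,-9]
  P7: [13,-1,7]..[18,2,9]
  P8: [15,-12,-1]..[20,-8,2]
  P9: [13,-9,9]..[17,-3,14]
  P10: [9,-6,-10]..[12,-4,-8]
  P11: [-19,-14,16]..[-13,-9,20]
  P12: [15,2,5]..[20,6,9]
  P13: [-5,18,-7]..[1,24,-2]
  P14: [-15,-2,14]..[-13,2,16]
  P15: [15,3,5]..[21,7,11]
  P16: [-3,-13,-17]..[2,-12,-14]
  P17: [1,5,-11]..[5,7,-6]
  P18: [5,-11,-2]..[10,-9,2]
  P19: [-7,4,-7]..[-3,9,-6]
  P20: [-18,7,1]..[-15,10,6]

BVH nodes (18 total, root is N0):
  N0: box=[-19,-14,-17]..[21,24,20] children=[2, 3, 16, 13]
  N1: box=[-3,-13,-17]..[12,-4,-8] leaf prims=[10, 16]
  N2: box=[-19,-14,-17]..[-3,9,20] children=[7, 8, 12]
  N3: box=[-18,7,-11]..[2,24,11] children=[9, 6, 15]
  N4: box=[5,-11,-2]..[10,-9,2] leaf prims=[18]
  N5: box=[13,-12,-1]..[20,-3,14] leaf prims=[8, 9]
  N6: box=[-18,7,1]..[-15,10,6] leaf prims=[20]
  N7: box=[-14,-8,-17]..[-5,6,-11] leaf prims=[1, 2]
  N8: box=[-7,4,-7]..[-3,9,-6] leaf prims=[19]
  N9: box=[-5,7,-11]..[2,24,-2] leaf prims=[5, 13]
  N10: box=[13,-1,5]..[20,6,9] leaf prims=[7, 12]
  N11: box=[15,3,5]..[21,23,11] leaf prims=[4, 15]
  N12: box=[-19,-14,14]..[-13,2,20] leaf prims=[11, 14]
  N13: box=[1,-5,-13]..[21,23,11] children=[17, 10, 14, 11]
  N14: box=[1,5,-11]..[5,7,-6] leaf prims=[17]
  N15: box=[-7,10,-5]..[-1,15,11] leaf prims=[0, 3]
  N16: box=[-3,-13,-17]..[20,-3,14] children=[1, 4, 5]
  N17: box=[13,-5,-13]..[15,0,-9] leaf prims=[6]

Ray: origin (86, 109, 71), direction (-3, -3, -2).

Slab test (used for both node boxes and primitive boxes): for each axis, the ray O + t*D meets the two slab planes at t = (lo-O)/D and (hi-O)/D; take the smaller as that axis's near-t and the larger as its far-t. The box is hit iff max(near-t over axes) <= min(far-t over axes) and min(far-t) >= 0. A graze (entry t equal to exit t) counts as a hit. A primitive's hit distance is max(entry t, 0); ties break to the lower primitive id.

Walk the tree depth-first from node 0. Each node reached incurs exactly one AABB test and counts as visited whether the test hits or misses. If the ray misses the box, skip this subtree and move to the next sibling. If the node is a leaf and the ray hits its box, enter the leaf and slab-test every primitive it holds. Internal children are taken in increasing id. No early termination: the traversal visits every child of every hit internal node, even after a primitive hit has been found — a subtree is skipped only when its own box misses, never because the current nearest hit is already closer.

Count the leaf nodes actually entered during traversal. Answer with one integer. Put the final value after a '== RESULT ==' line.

Walk:
N0 x:[65/3,35] y:[85/3,41] z:[51/2,44] -> hit [85/3,35], descend [2, 3, 13, 16]
  N2 x:[89/3,35] y:[100/3,41] z:[51/2,44] -> hit [100/3,35], descend [7, 8, 12]
    N7 x:[91/3,100/3] y:[103/3,39] z:[41,44] -> miss, prune
    N8 x:[89/3,31] y:[100/3,35] z:[77/2,39] -> miss, prune
    N12 x:[33,35] y:[107/3,41] z:[51/2,57/2] -> miss, prune
  N3 x:[28,104/3] y:[85/3,34] z:[30,41] -> hit [30,34], descend [6, 9, 15]
    N6 x:[101/3,104/3] y:[33,34] z:[65/2,35] -> hit [101/3,34] leaf, test {P20@t=101/3}
    N9 x:[28,91/3] y:[85/3,34] z:[73/2,41] -> miss, prune
    N15 x:[29,31] y:[94/3,33] z:[30,38] -> miss, prune
  N13 x:[65/3,85/3] y:[86/3,38] z:[30,42] -> miss, prune
  N16 x:[22,89/3] y:[112/3,122/3] z:[57/2,44] -> miss, prune

Summary -> nodes [0, 2, 7, 8, 12, 3, 6, 9, 15, 13, 16]; box-tests=11; leaf-entries=1; first=P20

== RESULT ==
1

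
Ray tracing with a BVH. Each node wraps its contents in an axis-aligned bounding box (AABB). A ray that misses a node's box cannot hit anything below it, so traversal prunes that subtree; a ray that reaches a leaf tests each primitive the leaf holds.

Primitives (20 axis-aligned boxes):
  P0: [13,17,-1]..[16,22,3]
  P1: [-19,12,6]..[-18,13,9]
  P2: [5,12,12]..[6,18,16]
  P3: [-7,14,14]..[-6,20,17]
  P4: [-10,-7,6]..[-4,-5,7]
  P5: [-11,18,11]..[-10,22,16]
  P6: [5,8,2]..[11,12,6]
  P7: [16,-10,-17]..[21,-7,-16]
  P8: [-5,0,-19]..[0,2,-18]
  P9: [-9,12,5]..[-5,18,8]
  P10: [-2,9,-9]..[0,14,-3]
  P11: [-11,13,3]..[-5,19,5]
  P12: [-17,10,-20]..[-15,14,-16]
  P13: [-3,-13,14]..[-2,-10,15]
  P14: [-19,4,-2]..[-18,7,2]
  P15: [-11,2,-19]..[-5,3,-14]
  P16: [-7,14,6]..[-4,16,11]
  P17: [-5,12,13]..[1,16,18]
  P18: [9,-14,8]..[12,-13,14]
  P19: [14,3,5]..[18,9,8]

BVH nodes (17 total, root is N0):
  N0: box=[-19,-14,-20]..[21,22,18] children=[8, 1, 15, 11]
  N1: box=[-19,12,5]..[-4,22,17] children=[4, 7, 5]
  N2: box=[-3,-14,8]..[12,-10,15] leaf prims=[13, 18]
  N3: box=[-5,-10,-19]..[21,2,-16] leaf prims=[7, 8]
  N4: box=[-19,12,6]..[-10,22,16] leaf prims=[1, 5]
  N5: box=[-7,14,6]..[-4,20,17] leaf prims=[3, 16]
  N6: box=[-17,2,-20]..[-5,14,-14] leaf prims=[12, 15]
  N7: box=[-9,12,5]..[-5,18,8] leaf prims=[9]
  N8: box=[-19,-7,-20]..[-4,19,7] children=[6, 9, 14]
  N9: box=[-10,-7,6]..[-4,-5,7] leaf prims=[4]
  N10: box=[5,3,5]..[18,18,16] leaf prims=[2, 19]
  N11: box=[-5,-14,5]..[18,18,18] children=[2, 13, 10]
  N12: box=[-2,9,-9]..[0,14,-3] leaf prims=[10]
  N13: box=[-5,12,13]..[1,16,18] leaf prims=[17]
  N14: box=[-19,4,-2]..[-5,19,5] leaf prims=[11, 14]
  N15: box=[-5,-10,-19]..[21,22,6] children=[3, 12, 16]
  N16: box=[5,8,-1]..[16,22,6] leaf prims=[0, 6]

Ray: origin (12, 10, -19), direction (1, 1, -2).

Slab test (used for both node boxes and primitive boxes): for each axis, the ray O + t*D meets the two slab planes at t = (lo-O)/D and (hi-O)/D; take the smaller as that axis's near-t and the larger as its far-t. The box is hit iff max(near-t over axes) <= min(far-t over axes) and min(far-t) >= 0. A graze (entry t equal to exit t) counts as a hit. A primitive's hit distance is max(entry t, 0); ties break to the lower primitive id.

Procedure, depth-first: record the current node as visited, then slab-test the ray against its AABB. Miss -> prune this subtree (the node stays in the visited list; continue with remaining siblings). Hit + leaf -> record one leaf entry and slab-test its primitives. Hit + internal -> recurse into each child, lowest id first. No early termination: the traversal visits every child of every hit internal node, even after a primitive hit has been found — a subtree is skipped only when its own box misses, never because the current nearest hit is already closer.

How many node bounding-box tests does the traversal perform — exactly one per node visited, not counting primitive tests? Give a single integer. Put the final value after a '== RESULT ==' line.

Trace the traversal:
N0 x:[-31,9] y:[-24,12] z:[-37/2,1/2] -> hit [-37/2,1/2], descend [1, 8, 11, 15]
  N1 x:[-31,-16] y:[2,12] z:[-18,-12] -> miss, prune
  N8 x:[-31,-16] y:[-17,9] z:[-13,1/2] -> miss, prune
  N11 x:[-17,6] y:[-24,8] z:[-37/2,-12] -> miss, prune
  N15 x:[-17,9] y:[-20,12] z:[-25/2,0] -> hit [-25/2,0], descend [3, 12, 16]
    N3 x:[-17,9] y:[-20,-8] z:[-3/2,0] -> miss, prune
    N12 x:[-14,-12] y:[-1,4] z:[-8,-5] -> miss, prune
    N16 x:[-7,4] y:[-2,12] z:[-25/2,-9] -> miss, prune

Visited [0, 1, 8, 11, 15, 3, 12, 16]. Tests: 8 box, 0 leaf. Nearest: miss.

== RESULT ==
8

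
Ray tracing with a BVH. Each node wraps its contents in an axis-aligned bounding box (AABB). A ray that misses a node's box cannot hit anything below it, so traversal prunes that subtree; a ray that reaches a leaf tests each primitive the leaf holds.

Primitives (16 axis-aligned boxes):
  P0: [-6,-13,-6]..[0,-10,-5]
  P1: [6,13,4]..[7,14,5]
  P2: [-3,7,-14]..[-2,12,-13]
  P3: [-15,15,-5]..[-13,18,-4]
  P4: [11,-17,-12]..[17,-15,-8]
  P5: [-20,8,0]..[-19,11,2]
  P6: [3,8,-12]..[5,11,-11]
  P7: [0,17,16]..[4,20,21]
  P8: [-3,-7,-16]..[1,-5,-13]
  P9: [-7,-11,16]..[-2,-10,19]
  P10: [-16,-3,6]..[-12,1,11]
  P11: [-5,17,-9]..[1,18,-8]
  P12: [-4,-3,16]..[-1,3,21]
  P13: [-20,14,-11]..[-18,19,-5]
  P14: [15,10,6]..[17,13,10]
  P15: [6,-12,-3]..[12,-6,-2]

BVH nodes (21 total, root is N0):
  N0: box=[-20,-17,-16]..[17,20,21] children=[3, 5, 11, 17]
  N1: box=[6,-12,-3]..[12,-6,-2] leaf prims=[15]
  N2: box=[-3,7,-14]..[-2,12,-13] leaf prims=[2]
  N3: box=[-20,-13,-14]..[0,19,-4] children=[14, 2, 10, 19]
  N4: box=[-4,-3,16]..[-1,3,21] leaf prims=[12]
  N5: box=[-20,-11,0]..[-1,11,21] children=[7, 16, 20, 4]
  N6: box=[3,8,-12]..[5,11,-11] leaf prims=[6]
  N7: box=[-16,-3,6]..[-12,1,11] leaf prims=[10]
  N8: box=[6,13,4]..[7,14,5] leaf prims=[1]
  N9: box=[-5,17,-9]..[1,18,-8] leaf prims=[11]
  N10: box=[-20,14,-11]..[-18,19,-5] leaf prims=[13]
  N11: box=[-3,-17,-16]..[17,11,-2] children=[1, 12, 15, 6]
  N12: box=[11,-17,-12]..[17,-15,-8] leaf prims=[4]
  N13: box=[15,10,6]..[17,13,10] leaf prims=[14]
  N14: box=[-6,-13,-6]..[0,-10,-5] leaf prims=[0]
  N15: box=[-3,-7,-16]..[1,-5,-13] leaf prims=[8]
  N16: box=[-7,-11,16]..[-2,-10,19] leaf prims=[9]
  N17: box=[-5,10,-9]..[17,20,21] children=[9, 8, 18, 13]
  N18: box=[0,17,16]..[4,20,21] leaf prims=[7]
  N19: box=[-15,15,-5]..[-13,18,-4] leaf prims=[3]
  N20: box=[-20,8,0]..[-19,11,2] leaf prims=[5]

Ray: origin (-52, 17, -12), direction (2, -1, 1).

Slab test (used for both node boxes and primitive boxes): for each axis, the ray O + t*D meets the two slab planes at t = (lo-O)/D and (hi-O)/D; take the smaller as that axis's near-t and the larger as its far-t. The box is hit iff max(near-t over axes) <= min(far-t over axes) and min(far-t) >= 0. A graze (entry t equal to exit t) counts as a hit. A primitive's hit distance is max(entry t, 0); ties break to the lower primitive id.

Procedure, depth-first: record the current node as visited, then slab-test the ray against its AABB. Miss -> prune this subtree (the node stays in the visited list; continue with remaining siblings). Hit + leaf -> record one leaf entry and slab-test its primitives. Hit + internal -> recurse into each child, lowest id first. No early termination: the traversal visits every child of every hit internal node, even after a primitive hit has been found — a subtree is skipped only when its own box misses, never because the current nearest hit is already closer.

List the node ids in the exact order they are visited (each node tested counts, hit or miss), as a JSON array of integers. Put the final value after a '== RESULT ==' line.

Walk:
N0 x:[16,69/2] y:[-3,34] z:[-4,33] -> hit [16,33], descend [3, 5, 11, 17]
  N3 x:[16,26] y:[-2,30] z:[-2,8] -> miss, prune
  N5 x:[16,51/2] y:[6,28] z:[12,33] -> hit [16,51/2], descend [4, 7, 16, 20]
    N4 x:[24,51/2] y:[14,20] z:[28,33] -> miss, prune
    N7 x:[18,20] y:[16,20] z:[18,23] -> hit [18,20] leaf, test {P10@t=18}
    N16 x:[45/2,25] y:[27,28] z:[28,31] -> miss, prune
    N20 x:[16,33/2] y:[6,9] z:[12,14] -> miss, prune
  N11 x:[49/2,69/2] y:[6,34] z:[-4,10] -> miss, prune
  N17 x:[47/2,69/2] y:[-3,7] z:[3,33] -> miss, prune

Visited [0, 3, 5, 4, 7, 16, 20, 11, 17]. Tests: 9 box, 1 leaf. Nearest: P10.

== RESULT ==
[0, 3, 5, 4, 7, 16, 20, 11, 17]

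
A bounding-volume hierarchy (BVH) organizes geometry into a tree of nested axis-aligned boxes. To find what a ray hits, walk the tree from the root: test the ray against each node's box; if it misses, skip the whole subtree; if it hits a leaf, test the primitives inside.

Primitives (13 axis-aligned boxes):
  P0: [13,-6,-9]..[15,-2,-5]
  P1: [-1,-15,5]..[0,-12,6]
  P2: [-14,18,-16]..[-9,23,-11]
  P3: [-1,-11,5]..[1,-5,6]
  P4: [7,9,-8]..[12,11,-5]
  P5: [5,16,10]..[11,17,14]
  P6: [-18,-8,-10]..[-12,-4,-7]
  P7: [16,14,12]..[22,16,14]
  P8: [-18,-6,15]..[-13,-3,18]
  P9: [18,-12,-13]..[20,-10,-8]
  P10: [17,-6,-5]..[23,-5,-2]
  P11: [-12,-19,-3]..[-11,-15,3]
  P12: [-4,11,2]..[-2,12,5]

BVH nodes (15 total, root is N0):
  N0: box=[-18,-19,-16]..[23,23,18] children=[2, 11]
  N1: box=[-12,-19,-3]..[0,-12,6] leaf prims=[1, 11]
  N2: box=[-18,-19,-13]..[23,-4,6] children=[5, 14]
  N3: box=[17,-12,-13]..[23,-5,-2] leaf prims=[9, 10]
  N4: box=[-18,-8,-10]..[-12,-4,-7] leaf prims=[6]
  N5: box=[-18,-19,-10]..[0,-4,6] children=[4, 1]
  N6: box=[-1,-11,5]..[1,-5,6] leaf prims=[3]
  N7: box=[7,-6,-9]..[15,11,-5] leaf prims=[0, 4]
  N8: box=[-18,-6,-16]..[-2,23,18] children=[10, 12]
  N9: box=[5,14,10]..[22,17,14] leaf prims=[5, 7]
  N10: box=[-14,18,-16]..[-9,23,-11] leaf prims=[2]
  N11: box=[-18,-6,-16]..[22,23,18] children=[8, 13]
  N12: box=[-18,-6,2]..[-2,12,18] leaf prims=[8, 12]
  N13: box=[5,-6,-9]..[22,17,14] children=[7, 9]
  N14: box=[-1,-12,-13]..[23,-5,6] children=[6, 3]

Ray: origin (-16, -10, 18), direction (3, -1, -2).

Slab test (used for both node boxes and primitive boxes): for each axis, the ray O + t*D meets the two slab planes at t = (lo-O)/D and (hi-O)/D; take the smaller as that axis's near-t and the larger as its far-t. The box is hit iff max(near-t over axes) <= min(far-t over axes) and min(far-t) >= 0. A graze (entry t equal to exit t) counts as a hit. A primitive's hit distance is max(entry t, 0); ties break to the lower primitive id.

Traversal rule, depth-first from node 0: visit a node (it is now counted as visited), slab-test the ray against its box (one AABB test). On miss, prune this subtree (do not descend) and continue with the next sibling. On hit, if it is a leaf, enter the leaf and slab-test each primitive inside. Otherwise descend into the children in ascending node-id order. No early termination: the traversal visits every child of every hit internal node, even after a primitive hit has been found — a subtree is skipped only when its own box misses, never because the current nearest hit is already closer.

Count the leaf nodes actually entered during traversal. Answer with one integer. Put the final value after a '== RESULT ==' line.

Trace the traversal:
N0 x:[-2/3,13] y:[-33,9] z:[0,17] -> hit [0,9], descend [2, 11]
  N2 x:[-2/3,13] y:[-6,9] z:[6,31/2] -> hit [6,9], descend [5, 14]
    N5 x:[-2/3,16/3] y:[-6,9] z:[6,14] -> miss, prune
    N14 x:[5,13] y:[-5,2] z:[6,31/2] -> miss, prune
  N11 x:[-2/3,38/3] y:[-33,-4] z:[0,17] -> miss, prune

Visited [0, 2, 5, 14, 11]. Tests: 5 box, 0 leaf. Nearest: miss.

== RESULT ==
0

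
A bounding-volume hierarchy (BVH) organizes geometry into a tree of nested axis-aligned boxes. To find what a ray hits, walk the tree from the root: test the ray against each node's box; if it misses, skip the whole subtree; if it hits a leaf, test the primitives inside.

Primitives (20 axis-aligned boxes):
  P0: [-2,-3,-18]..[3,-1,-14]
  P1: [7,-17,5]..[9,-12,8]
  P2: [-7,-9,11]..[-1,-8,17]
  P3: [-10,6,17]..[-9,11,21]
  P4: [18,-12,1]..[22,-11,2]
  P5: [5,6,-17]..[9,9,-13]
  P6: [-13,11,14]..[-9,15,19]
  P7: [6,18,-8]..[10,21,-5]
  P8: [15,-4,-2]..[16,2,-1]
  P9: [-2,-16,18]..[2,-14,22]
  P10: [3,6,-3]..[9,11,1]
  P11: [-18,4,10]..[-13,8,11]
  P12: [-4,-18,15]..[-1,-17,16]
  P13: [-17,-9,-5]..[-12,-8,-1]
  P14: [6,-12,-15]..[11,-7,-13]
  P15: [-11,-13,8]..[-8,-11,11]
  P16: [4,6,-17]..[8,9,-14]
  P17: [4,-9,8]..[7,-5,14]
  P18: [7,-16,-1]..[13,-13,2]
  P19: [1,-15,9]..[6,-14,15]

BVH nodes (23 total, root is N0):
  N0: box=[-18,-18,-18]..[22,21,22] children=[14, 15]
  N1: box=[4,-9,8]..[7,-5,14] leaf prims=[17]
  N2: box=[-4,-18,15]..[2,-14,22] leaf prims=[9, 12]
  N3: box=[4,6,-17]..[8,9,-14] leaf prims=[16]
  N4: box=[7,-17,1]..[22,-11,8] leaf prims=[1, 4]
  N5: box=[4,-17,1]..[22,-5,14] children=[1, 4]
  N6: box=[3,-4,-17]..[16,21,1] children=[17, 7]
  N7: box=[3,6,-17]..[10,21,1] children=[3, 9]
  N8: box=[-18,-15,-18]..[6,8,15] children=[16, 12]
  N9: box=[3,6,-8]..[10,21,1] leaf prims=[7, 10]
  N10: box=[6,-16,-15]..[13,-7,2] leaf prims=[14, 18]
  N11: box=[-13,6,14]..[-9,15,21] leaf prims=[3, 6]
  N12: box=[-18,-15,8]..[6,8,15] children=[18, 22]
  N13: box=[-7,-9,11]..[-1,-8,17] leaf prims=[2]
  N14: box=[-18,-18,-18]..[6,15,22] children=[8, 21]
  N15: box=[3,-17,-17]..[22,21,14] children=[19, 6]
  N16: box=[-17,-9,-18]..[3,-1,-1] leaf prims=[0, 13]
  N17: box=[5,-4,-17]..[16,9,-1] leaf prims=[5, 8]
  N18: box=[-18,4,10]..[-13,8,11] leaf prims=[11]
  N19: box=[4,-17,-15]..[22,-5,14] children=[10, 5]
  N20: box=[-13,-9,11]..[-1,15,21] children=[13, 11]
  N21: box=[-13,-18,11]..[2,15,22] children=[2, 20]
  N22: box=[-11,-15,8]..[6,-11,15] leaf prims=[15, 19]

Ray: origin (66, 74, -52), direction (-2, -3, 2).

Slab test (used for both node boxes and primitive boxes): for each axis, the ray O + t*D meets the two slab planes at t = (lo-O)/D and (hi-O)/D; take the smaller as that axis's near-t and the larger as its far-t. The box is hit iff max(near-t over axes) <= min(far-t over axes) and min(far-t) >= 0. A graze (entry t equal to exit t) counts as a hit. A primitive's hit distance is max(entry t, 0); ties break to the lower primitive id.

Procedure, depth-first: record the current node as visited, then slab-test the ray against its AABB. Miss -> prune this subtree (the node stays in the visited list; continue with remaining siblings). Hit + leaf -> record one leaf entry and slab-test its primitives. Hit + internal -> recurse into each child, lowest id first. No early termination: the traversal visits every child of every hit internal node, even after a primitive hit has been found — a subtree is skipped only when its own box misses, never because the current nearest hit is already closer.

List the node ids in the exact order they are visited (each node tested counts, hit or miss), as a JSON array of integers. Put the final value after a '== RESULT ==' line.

Traverse from the root:
N0 x:[22,42] y:[53/3,92/3] z:[17,37] -> hit [22,92/3], descend [14, 15]
  N14 x:[30,42] y:[59/3,92/3] z:[17,37] -> hit [30,92/3], descend [8, 21]
    N8 x:[30,42] y:[22,89/3] z:[17,67/2] -> miss, prune
    N21 x:[32,79/2] y:[59/3,92/3] z:[63/2,37] -> miss, prune
  N15 x:[22,63/2] y:[53/3,91/3] z:[35/2,33] -> hit [22,91/3], descend [6, 19]
    N6 x:[25,63/2] y:[53/3,26] z:[35/2,53/2] -> hit [25,26], descend [7, 17]
      N7 x:[28,63/2] y:[53/3,68/3] z:[35/2,53/2] -> miss, prune
      N17 x:[25,61/2] y:[65/3,26] z:[35/2,51/2] -> hit [25,51/2] leaf, test {P5(miss), P8@t=25}
    N19 x:[22,31] y:[79/3,91/3] z:[37/2,33] -> hit [79/3,91/3], descend [5, 10]
      N5 x:[22,31] y:[79/3,91/3] z:[53/2,33] -> hit [53/2,91/3], descend [1, 4]
        N1 x:[59/2,31] y:[79/3,83/3] z:[30,33] -> miss, prune
        N4 x:[22,59/2] y:[85/3,91/3] z:[53/2,30] -> hit [85/3,59/2] leaf, test {P1@t=86/3, P4(miss)}
      N10 x:[53/2,30] y:[27,30] z:[37/2,27] -> hit [27,27] leaf, test {P14(miss), P18(miss)}

Summary -> nodes [0, 14, 8, 21, 15, 6, 7, 17, 19, 5, 1, 4, 10]; box-tests=13; leaf-entries=3; first=P8

== RESULT ==
[0, 14, 8, 21, 15, 6, 7, 17, 19, 5, 1, 4, 10]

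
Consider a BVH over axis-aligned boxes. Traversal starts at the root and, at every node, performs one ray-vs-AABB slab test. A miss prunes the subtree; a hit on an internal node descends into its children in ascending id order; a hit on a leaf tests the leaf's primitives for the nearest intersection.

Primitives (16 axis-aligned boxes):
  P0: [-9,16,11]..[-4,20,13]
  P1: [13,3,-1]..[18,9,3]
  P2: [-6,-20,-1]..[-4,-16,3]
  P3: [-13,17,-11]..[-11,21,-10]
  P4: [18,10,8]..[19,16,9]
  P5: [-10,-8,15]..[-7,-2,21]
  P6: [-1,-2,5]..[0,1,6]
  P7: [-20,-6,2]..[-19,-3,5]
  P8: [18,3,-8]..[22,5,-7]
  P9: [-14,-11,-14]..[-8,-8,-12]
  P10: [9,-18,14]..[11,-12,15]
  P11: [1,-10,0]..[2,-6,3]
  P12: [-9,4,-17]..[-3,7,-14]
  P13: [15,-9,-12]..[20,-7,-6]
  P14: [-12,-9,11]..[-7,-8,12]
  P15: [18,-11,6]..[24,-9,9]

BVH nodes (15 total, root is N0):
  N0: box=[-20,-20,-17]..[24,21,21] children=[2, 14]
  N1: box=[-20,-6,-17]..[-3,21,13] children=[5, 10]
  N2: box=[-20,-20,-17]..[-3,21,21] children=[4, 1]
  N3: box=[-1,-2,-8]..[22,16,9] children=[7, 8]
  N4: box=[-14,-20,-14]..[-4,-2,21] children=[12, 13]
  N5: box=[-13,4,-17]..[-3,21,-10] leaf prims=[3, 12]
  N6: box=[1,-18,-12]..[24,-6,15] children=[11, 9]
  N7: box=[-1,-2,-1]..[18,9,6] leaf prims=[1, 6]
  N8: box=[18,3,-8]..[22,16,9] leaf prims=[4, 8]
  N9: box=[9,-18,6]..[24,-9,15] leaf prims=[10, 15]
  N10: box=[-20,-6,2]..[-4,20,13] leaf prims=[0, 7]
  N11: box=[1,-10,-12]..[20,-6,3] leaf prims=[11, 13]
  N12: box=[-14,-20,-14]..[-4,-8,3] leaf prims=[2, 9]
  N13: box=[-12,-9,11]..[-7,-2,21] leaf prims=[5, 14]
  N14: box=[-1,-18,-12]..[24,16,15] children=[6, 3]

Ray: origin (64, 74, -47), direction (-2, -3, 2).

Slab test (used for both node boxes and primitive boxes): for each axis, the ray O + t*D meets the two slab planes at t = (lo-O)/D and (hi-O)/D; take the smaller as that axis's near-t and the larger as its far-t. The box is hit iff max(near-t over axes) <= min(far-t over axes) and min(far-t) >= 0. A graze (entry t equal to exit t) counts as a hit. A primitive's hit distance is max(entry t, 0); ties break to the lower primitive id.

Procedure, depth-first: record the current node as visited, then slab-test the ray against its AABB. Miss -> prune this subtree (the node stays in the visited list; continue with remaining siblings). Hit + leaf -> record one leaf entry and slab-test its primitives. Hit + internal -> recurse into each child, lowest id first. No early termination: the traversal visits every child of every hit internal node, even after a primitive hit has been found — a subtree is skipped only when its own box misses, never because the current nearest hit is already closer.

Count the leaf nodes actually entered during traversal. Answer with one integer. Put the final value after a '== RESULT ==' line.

Trace the traversal:
N0 x:[20,42] y:[53/3,94/3] z:[15,34] -> hit [20,94/3], descend [2, 14]
  N2 x:[67/2,42] y:[53/3,94/3] z:[15,34] -> miss, prune
  N14 x:[20,65/2] y:[58/3,92/3] z:[35/2,31] -> hit [20,92/3], descend [3, 6]
    N3 x:[21,65/2] y:[58/3,76/3] z:[39/2,28] -> hit [21,76/3], descend [7, 8]
      N7 x:[23,65/2] y:[65/3,76/3] z:[23,53/2] -> hit [23,76/3] leaf, test {P1@t=23, P6(miss)}
      N8 x:[21,23] y:[58/3,71/3] z:[39/2,28] -> hit [21,23] leaf, test {P4(miss), P8(miss)}
    N6 x:[20,63/2] y:[80/3,92/3] z:[35/2,31] -> hit [80/3,92/3], descend [9, 11]
      N9 x:[20,55/2] y:[83/3,92/3] z:[53/2,31] -> miss, prune
      N11 x:[22,63/2] y:[80/3,28] z:[35/2,25] -> miss, prune

9 AABB tests over nodes [0, 2, 14, 3, 7, 8, 6, 9, 11]; 2 leaves entered; closest P1.

== RESULT ==
2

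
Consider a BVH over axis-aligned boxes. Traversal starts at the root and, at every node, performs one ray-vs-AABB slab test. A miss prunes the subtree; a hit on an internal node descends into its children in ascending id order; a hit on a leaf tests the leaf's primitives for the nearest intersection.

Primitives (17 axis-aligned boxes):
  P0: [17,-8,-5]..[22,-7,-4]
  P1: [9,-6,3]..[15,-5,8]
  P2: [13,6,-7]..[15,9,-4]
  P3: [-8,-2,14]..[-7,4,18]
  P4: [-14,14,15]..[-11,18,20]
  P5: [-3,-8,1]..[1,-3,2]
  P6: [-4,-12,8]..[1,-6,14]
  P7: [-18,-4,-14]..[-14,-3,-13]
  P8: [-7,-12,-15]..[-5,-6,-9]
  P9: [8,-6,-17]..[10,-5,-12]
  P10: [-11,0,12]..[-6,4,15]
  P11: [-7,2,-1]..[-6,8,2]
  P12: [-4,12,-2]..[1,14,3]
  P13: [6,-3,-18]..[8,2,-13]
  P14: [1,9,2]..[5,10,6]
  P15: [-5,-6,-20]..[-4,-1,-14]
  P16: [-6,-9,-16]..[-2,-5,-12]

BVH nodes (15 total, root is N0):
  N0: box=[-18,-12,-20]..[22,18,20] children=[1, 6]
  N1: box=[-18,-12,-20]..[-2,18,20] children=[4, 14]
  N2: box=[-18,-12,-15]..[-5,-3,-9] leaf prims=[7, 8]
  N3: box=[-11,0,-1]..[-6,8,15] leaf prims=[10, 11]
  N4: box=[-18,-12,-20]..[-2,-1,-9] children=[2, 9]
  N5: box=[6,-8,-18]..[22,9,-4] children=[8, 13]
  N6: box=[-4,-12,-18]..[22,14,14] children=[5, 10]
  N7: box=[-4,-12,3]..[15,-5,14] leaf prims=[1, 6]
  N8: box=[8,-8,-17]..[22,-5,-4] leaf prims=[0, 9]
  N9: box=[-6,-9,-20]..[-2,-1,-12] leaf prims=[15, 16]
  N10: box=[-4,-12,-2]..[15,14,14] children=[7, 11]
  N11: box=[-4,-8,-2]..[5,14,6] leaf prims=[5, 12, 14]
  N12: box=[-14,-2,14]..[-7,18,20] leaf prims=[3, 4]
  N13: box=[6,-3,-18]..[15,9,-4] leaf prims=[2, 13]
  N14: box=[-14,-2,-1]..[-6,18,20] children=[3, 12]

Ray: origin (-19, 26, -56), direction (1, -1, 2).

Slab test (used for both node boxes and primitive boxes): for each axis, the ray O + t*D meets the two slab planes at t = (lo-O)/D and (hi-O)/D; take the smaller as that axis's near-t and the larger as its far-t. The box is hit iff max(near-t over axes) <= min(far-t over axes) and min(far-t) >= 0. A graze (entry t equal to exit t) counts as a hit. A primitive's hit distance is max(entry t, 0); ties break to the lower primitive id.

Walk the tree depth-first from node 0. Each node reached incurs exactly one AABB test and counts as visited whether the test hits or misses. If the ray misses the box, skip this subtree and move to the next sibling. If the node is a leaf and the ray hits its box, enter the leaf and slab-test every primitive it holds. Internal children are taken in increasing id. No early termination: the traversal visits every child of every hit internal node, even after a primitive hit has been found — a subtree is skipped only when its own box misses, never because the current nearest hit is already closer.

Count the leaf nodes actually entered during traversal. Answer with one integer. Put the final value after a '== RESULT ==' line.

Trace the traversal:
N0 x:[1,41] y:[8,38] z:[18,38] -> hit [18,38], descend [1, 6]
  N1 x:[1,17] y:[8,38] z:[18,38] -> miss, prune
  N6 x:[15,41] y:[12,38] z:[19,35] -> hit [19,35], descend [5, 10]
    N5 x:[25,41] y:[17,34] z:[19,26] -> hit [25,26], descend [8, 13]
      N8 x:[27,41] y:[31,34] z:[39/2,26] -> miss, prune
      N13 x:[25,34] y:[17,29] z:[19,26] -> hit [25,26] leaf, test {P2(miss), P13(miss)}
    N10 x:[15,34] y:[12,38] z:[27,35] -> hit [27,34], descend [7, 11]
      N7 x:[15,34] y:[31,38] z:[59/2,35] -> hit [31,34] leaf, test {P1@t=31, P6(miss)}
      N11 x:[15,24] y:[12,34] z:[27,31] -> miss, prune

Summary -> nodes [0, 1, 6, 5, 8, 13, 10, 7, 11]; box-tests=9; leaf-entries=2; first=P1

== RESULT ==
2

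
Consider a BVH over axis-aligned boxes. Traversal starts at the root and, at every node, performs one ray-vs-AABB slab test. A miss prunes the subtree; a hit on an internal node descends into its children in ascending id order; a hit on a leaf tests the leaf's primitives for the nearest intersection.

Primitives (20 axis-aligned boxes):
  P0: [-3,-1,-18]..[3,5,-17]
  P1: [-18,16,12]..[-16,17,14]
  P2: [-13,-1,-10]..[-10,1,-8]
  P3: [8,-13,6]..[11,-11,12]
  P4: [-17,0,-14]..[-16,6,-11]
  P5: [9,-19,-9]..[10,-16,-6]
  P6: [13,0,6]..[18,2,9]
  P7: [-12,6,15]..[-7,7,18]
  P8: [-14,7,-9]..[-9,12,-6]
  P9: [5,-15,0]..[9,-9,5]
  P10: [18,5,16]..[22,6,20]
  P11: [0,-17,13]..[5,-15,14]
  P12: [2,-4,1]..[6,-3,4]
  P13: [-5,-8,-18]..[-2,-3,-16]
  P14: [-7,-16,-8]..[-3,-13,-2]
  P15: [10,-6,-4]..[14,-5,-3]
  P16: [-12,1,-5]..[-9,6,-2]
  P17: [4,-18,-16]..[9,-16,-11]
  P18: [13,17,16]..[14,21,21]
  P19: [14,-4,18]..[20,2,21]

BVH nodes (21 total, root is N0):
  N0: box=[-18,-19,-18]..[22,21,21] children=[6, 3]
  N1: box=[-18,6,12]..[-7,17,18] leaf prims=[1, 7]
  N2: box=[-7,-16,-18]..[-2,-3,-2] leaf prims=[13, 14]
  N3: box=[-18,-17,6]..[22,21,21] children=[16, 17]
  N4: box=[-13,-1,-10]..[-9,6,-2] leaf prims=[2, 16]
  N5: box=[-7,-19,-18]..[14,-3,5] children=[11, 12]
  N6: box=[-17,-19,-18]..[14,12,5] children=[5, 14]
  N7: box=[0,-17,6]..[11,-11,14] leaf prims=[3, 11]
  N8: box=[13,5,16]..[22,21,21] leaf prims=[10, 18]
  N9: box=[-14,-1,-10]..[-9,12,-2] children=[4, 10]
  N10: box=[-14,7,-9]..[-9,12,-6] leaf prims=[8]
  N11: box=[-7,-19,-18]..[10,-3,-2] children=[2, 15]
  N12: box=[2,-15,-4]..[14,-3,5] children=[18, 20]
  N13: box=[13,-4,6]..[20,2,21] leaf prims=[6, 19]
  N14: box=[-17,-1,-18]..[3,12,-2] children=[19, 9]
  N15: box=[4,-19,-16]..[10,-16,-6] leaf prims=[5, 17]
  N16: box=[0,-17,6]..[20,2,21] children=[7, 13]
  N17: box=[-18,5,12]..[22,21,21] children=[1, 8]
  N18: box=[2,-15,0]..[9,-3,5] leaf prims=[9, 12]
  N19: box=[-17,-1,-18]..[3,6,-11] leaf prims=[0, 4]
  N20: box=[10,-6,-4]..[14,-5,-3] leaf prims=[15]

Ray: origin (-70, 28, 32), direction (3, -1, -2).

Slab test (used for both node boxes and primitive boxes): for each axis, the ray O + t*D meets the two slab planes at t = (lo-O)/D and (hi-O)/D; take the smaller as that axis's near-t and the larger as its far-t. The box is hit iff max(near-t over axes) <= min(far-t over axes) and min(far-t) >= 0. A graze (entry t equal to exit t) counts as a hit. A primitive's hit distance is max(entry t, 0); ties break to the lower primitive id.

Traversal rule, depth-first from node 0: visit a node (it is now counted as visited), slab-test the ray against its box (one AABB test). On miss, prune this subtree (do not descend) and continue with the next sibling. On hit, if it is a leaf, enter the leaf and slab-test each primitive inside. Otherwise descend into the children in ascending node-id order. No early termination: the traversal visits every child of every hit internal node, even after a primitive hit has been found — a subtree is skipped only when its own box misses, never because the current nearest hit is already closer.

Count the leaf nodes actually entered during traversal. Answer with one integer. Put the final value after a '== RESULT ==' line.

Trace the traversal:
N0 x:[52/3,92/3] y:[7,47] z:[11/2,25] -> hit [52/3,25], descend [3, 6]
  N3 x:[52/3,92/3] y:[7,45] z:[11/2,13] -> miss, prune
  N6 x:[53/3,28] y:[16,47] z:[27/2,25] -> hit [53/3,25], descend [5, 14]
    N5 x:[21,28] y:[31,47] z:[27/2,25] -> miss, prune
    N14 x:[53/3,73/3] y:[16,29] z:[17,25] -> hit [53/3,73/3], descend [9, 19]
      N9 x:[56/3,61/3] y:[16,29] z:[17,21] -> hit [56/3,61/3], descend [4, 10]
        N4 x:[19,61/3] y:[22,29] z:[17,21] -> miss, prune
        N10 x:[56/3,61/3] y:[16,21] z:[19,41/2] -> hit [19,61/3] leaf, test {P8@t=19}
      N19 x:[53/3,73/3] y:[22,29] z:[43/2,25] -> hit [22,73/3] leaf, test {P0(miss), P4(miss)}

Visited [0, 3, 6, 5, 14, 9, 4, 10, 19]. Tests: 9 box, 2 leaf. Nearest: P8.

== RESULT ==
2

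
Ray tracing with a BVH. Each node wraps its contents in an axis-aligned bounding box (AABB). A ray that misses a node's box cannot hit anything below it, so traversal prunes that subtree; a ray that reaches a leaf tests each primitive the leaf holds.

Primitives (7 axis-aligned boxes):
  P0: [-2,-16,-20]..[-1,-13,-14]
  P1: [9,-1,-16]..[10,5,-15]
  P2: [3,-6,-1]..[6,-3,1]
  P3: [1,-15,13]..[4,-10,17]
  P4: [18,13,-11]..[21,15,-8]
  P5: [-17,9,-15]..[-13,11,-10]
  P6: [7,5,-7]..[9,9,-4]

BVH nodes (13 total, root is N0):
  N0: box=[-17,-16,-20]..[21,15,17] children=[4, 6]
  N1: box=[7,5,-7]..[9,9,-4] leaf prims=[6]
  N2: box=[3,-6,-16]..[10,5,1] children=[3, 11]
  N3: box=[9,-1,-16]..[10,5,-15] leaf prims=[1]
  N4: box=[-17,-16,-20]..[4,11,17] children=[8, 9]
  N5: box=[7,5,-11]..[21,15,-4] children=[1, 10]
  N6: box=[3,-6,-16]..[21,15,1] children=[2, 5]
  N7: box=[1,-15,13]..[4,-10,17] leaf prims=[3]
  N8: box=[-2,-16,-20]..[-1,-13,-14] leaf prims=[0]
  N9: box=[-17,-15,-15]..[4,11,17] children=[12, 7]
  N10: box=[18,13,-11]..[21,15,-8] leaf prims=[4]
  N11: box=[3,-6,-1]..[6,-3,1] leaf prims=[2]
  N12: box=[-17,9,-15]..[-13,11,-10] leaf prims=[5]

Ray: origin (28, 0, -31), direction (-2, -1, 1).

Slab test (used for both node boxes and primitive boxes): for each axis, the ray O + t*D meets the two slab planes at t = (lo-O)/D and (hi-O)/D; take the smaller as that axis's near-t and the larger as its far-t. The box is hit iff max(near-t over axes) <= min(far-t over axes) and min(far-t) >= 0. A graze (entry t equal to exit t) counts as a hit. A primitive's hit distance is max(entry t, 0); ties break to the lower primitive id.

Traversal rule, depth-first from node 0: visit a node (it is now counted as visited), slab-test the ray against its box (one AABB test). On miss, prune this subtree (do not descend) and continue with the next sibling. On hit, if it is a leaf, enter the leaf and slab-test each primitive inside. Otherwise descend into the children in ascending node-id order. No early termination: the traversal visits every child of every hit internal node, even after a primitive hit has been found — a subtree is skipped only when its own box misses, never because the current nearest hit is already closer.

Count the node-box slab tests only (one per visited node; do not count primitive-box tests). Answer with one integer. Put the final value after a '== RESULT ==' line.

Trace the traversal:
N0 x:[7/2,45/2] y:[-15,16] z:[11,48] -> hit [11,16], descend [4, 6]
  N4 x:[12,45/2] y:[-11,16] z:[11,48] -> hit [12,16], descend [8, 9]
    N8 x:[29/2,15] y:[13,16] z:[11,17] -> hit [29/2,15] leaf, test {P0@t=29/2}
    N9 x:[12,45/2] y:[-11,15] z:[16,48] -> miss, prune
  N6 x:[7/2,25/2] y:[-15,6] z:[15,32] -> miss, prune

Summary -> nodes [0, 4, 8, 9, 6]; box-tests=5; leaf-entries=1; first=P0

== RESULT ==
5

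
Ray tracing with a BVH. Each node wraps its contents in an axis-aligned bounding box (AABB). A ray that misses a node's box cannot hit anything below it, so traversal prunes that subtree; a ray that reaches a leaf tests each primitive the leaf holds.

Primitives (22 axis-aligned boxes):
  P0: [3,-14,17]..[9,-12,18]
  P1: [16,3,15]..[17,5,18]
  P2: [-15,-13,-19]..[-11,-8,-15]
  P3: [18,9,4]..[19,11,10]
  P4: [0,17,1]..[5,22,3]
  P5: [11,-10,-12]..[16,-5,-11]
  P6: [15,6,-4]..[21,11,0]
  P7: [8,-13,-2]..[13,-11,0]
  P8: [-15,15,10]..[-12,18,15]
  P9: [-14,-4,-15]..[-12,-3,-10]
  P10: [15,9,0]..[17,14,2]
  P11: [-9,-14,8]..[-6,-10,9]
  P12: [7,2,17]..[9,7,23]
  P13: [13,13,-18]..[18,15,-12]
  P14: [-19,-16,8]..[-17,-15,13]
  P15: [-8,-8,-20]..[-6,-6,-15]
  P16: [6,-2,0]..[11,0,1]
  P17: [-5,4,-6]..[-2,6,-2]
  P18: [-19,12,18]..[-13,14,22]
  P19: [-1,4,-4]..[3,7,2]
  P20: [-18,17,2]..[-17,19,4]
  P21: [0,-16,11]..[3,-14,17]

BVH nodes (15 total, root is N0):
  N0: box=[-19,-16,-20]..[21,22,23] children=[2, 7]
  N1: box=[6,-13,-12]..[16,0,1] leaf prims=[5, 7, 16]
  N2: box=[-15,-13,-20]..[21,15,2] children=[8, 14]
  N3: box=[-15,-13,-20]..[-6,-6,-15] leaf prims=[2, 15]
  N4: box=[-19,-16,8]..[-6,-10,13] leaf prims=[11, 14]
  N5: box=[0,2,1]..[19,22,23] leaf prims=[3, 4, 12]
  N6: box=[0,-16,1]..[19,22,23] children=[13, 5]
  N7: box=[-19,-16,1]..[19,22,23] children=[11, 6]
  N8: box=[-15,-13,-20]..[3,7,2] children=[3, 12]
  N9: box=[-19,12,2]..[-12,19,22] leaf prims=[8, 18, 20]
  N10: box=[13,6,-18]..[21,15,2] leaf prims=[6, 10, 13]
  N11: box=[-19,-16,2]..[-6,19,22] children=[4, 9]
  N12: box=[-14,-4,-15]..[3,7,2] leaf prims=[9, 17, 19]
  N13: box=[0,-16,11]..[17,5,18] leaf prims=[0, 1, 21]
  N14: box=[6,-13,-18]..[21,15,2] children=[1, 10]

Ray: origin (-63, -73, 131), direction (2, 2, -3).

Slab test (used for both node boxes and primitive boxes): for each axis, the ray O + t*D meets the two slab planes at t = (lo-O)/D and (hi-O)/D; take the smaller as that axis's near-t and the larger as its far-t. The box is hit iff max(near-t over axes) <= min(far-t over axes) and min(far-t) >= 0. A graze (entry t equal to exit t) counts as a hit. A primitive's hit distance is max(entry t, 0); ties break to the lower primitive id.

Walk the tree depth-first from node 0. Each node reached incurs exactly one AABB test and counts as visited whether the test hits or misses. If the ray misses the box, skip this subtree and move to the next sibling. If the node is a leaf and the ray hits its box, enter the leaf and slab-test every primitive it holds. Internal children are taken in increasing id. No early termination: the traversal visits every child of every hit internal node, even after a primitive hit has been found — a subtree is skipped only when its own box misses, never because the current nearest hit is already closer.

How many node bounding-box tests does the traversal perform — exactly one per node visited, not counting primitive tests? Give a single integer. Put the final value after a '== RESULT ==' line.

Trace the traversal:
N0 x:[22,42] y:[57/2,95/2] z:[36,151/3] -> hit [36,42], descend [2, 7]
  N2 x:[24,42] y:[30,44] z:[43,151/3] -> miss, prune
  N7 x:[22,41] y:[57/2,95/2] z:[36,130/3] -> hit [36,41], descend [6, 11]
    N6 x:[63/2,41] y:[57/2,95/2] z:[36,130/3] -> hit [36,41], descend [5, 13]
      N5 x:[63/2,41] y:[75/2,95/2] z:[36,130/3] -> hit [75/2,41] leaf, test {P3@t=41, P4(miss), P12(miss)}
      N13 x:[63/2,40] y:[57/2,39] z:[113/3,40] -> hit [113/3,39] leaf, test {P0(miss), P1(miss), P21(miss)}
    N11 x:[22,57/2] y:[57/2,46] z:[109/3,43] -> miss, prune

Visited [0, 2, 7, 6, 5, 13, 11]. Tests: 7 box, 2 leaf. Nearest: P3.

== RESULT ==
7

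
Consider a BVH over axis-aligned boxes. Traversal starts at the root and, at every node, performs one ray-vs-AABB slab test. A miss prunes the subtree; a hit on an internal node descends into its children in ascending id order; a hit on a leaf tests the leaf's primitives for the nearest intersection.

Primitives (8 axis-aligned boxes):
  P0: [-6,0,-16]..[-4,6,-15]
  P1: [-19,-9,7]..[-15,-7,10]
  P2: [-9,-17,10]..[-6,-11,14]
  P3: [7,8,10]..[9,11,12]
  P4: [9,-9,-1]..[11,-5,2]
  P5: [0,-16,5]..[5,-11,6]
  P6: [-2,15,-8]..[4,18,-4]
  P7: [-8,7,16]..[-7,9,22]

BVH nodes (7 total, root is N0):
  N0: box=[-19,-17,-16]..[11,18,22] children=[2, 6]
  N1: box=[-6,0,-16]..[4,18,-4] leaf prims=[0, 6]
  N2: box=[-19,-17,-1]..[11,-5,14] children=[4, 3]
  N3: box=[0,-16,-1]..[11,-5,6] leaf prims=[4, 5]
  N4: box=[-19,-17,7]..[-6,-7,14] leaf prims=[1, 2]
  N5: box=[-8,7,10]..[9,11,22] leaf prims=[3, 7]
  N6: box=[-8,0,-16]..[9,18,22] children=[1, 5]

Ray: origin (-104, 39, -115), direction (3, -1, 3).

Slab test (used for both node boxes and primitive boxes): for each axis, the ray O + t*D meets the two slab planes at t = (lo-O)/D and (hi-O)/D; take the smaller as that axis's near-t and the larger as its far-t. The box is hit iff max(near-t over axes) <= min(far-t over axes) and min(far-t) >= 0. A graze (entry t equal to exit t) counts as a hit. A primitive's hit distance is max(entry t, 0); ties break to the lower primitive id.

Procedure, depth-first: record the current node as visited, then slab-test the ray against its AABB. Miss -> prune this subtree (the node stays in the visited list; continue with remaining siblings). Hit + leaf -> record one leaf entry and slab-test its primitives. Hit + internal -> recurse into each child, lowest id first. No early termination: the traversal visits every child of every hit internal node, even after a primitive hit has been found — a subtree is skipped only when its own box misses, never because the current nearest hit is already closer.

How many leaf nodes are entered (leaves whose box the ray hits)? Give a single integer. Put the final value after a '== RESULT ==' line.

Trace the traversal:
N0 x:[85/3,115/3] y:[21,56] z:[33,137/3] -> hit [33,115/3], descend [2, 6]
  N2 x:[85/3,115/3] y:[44,56] z:[38,43] -> miss, prune
  N6 x:[32,113/3] y:[21,39] z:[33,137/3] -> hit [33,113/3], descend [1, 5]
    N1 x:[98/3,36] y:[21,39] z:[33,37] -> hit [33,36] leaf, test {P0@t=33, P6(miss)}
    N5 x:[32,113/3] y:[28,32] z:[125/3,137/3] -> miss, prune

5 AABB tests over nodes [0, 2, 6, 1, 5]; 1 leaf entered; closest P0.

== RESULT ==
1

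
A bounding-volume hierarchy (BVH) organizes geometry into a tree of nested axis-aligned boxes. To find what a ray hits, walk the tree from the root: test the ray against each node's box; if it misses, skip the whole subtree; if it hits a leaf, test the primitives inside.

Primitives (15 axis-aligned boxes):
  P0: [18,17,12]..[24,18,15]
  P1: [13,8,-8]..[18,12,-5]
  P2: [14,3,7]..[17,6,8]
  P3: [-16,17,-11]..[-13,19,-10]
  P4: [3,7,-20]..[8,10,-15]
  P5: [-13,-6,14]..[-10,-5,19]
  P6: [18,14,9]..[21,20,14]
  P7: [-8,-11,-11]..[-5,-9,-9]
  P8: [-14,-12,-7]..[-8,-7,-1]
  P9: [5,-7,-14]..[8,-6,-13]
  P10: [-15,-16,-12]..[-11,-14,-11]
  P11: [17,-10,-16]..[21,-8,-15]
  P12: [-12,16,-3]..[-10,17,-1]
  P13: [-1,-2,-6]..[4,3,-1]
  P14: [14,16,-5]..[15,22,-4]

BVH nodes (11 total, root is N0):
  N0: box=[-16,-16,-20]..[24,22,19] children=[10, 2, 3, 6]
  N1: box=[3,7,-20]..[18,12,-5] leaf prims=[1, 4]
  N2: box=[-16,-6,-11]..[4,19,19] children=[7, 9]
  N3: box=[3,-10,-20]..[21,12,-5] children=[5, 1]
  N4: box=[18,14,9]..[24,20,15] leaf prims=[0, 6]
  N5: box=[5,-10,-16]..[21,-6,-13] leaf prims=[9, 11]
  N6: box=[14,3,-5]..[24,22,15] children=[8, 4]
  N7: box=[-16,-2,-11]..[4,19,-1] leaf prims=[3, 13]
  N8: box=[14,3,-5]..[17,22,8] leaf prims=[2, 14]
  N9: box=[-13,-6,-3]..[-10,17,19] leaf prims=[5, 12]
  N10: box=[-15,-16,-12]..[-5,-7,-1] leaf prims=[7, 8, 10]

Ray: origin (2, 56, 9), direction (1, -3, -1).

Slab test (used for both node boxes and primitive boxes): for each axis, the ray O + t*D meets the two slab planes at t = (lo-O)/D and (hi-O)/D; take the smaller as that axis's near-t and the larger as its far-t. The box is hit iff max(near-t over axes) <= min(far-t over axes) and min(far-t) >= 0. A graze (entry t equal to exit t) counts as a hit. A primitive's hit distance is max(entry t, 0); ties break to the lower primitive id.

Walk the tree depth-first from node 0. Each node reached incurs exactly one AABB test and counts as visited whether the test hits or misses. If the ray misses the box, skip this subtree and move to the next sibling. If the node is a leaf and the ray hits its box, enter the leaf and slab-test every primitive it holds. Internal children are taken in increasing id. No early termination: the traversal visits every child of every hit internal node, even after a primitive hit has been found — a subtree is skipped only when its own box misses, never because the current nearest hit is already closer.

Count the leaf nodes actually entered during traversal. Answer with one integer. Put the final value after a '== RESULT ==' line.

Traverse from the root:
N0 x:[-18,22] y:[34/3,24] z:[-10,29] -> hit [34/3,22], descend [2, 3, 6, 10]
  N2 x:[-18,2] y:[37/3,62/3] z:[-10,20] -> miss, prune
  N3 x:[1,19] y:[44/3,22] z:[14,29] -> hit [44/3,19], descend [1, 5]
    N1 x:[1,16] y:[44/3,49/3] z:[14,29] -> hit [44/3,16] leaf, test {P1@t=44/3, P4(miss)}
    N5 x:[3,19] y:[62/3,22] z:[22,25] -> miss, prune
  N6 x:[12,22] y:[34/3,53/3] z:[-6,14] -> hit [12,14], descend [4, 8]
    N4 x:[16,22] y:[12,14] z:[-6,0] -> miss, prune
    N8 x:[12,15] y:[34/3,53/3] z:[1,14] -> hit [12,14] leaf, test {P2(miss), P14@t=13}
  N10 x:[-17,-7] y:[21,24] z:[10,21] -> miss, prune

order=[0, 2, 3, 1, 5, 6, 4, 8, 10]  |boxes|=9  |leaves|=2  hit=P14

== RESULT ==
2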